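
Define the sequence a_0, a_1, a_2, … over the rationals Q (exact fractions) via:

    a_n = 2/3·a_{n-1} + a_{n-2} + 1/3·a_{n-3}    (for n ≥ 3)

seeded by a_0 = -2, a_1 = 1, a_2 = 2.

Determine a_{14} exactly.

a_3 = 2/3·2 + 1·1 + 1/3·-2 = 5/3
a_4 = 2/3·5/3 + 1·2 + 1/3·1 = 31/9
a_5 = 2/3·31/9 + 1·5/3 + 1/3·2 = 125/27
a_6 = 2/3·125/27 + 1·31/9 + 1/3·5/3 = 574/81
a_7 = 2/3·574/81 + 1·125/27 + 1/3·31/9 = 2552/243
a_8 = 2/3·2552/243 + 1·574/81 + 1/3·125/27 = 11395/729
a_9 = 2/3·11395/729 + 1·2552/243 + 1/3·574/81 = 50924/2187
a_10 = 2/3·50924/2187 + 1·11395/729 + 1/3·2552/243 = 227371/6561
a_11 = 2/3·227371/6561 + 1·50924/2187 + 1/3·11395/729 = 1015613/19683
a_12 = 2/3·1015613/19683 + 1·227371/6561 + 1/3·50924/2187 = 4535881/59049
a_13 = 2/3·4535881/59049 + 1·1015613/19683 + 1/3·227371/6561 = 20258618/177147
a_14 = 2/3·20258618/177147 + 1·4535881/59049 + 1/3·1015613/19683 = 90480682/531441

90480682/531441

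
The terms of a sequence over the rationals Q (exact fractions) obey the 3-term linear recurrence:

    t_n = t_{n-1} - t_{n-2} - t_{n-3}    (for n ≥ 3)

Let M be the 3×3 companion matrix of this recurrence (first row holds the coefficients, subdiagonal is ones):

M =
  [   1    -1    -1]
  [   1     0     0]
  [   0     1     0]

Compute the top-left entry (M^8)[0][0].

5

(M^8)[0][0] is the top entry after applying M 8 times to the unit state (1, 0, 0). Equivalently it is h_{10} for the auxiliary sequence (h_n) obeying the same recurrence with h_2 = 1 and h_i = 0 for 0 ≤ i < 2:
h_3 = 1·1 + -1·0 + -1·0 = 1
h_4 = 1·1 + -1·1 + -1·0 = 0
h_5 = 1·0 + -1·1 + -1·1 = -2
h_6 = 1·-2 + -1·0 + -1·1 = -3
h_7 = 1·-3 + -1·-2 + -1·0 = -1
h_8 = 1·-1 + -1·-3 + -1·-2 = 4
h_9 = 1·4 + -1·-1 + -1·-3 = 8
h_10 = 1·8 + -1·4 + -1·-1 = 5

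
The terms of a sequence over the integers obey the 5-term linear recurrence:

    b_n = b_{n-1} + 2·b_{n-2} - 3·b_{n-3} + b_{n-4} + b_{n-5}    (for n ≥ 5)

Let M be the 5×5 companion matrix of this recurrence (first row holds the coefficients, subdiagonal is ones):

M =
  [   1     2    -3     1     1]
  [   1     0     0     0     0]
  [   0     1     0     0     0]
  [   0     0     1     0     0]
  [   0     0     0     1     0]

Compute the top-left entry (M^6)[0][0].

(M^6)[0][0] is the top entry after applying M 6 times to the unit state (1, 0, 0, 0, 0). Equivalently it is h_{10} for the auxiliary sequence (h_n) obeying the same recurrence with h_4 = 1 and h_i = 0 for 0 ≤ i < 4:
h_5 = 1·1 + 2·0 + -3·0 + 1·0 + 1·0 = 1
h_6 = 1·1 + 2·1 + -3·0 + 1·0 + 1·0 = 3
h_7 = 1·3 + 2·1 + -3·1 + 1·0 + 1·0 = 2
h_8 = 1·2 + 2·3 + -3·1 + 1·1 + 1·0 = 6
h_9 = 1·6 + 2·2 + -3·3 + 1·1 + 1·1 = 3
h_10 = 1·3 + 2·6 + -3·2 + 1·3 + 1·1 = 13

13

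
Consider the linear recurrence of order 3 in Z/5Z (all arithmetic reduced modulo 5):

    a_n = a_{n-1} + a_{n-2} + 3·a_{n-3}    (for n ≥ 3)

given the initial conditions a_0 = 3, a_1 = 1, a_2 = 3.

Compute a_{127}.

3

a_3 = 1·3 + 1·1 + 3·3 = 3
a_4 = 1·3 + 1·3 + 3·1 = 4
a_5 = 1·4 + 1·3 + 3·3 = 1
a_6 = 1·1 + 1·4 + 3·3 = 4
a_7 = 1·4 + 1·1 + 3·4 = 2
a_8 = 1·2 + 1·4 + 3·1 = 4
a_9 = 1·4 + 1·2 + 3·4 = 3
a_10 = 1·3 + 1·4 + 3·2 = 3
a_11 = 1·3 + 1·3 + 3·4 = 3
a_12 = 1·3 + 1·3 + 3·3 = 0
a_13 = 1·0 + 1·3 + 3·3 = 2
a_14 = 1·2 + 1·0 + 3·3 = 1
a_15 = 1·1 + 1·2 + 3·0 = 3
a_16 = 1·3 + 1·1 + 3·2 = 0
a_17 = 1·0 + 1·3 + 3·1 = 1
a_18 = 1·1 + 1·0 + 3·3 = 0
a_19 = 1·0 + 1·1 + 3·0 = 1
a_20 = 1·1 + 1·0 + 3·1 = 4
a_21 = 1·4 + 1·1 + 3·0 = 0
a_22 = 1·0 + 1·4 + 3·1 = 2
a_23 = 1·2 + 1·0 + 3·4 = 4
a_24 = 1·4 + 1·2 + 3·0 = 1
a_25 = 1·1 + 1·4 + 3·2 = 1
a_26 = 1·1 + 1·1 + 3·4 = 4
a_27 = 1·4 + 1·1 + 3·1 = 3
a_28 = 1·3 + 1·4 + 3·1 = 0
a_29 = 1·0 + 1·3 + 3·4 = 0
a_30 = 1·0 + 1·0 + 3·3 = 4
a_31 = 1·4 + 1·0 + 3·0 = 4
a_32 = 1·4 + 1·4 + 3·0 = 3
a_33 = 1·3 + 1·4 + 3·4 = 4
a_34 = 1·4 + 1·3 + 3·4 = 4
a_35 = 1·4 + 1·4 + 3·3 = 2
a_36 = 1·2 + 1·4 + 3·4 = 3
a_37 = 1·3 + 1·2 + 3·4 = 2
a_38 = 1·2 + 1·3 + 3·2 = 1
a_39 = 1·1 + 1·2 + 3·3 = 2
a_40 = 1·2 + 1·1 + 3·2 = 4
a_41 = 1·4 + 1·2 + 3·1 = 4
a_42 = 1·4 + 1·4 + 3·2 = 4
a_43 = 1·4 + 1·4 + 3·4 = 0
a_44 = 1·0 + 1·4 + 3·4 = 1
a_45 = 1·1 + 1·0 + 3·4 = 3
a_46 = 1·3 + 1·1 + 3·0 = 4
a_47 = 1·4 + 1·3 + 3·1 = 0
a_48 = 1·0 + 1·4 + 3·3 = 3
a_49 = 1·3 + 1·0 + 3·4 = 0
a_50 = 1·0 + 1·3 + 3·0 = 3
a_51 = 1·3 + 1·0 + 3·3 = 2
a_52 = 1·2 + 1·3 + 3·0 = 0
a_53 = 1·0 + 1·2 + 3·3 = 1
a_54 = 1·1 + 1·0 + 3·2 = 2
a_55 = 1·2 + 1·1 + 3·0 = 3
a_56 = 1·3 + 1·2 + 3·1 = 3
a_57 = 1·3 + 1·3 + 3·2 = 2
a_58 = 1·2 + 1·3 + 3·3 = 4
a_59 = 1·4 + 1·2 + 3·3 = 0
a_60 = 1·0 + 1·4 + 3·2 = 0
a_61 = 1·0 + 1·0 + 3·4 = 2
a_62 = 1·2 + 1·0 + 3·0 = 2
a_63 = 1·2 + 1·2 + 3·0 = 4
a_64 = 1·4 + 1·2 + 3·2 = 2
a_65 = 1·2 + 1·4 + 3·2 = 2
a_66 = 1·2 + 1·2 + 3·4 = 1
a_67 = 1·1 + 1·2 + 3·2 = 4
a_68 = 1·4 + 1·1 + 3·2 = 1
a_69 = 1·1 + 1·4 + 3·1 = 3
a_70 = 1·3 + 1·1 + 3·4 = 1
a_71 = 1·1 + 1·3 + 3·1 = 2
a_72 = 1·2 + 1·1 + 3·3 = 2
a_73 = 1·2 + 1·2 + 3·1 = 2
a_74 = 1·2 + 1·2 + 3·2 = 0
a_75 = 1·0 + 1·2 + 3·2 = 3
a_76 = 1·3 + 1·0 + 3·2 = 4
a_77 = 1·4 + 1·3 + 3·0 = 2
a_78 = 1·2 + 1·4 + 3·3 = 0
a_79 = 1·0 + 1·2 + 3·4 = 4
a_80 = 1·4 + 1·0 + 3·2 = 0
a_81 = 1·0 + 1·4 + 3·0 = 4
a_82 = 1·4 + 1·0 + 3·4 = 1
a_83 = 1·1 + 1·4 + 3·0 = 0
a_84 = 1·0 + 1·1 + 3·4 = 3
a_85 = 1·3 + 1·0 + 3·1 = 1
a_86 = 1·1 + 1·3 + 3·0 = 4
a_87 = 1·4 + 1·1 + 3·3 = 4
a_88 = 1·4 + 1·4 + 3·1 = 1
a_89 = 1·1 + 1·4 + 3·4 = 2
a_90 = 1·2 + 1·1 + 3·4 = 0
a_91 = 1·0 + 1·2 + 3·1 = 0
a_92 = 1·0 + 1·0 + 3·2 = 1
a_93 = 1·1 + 1·0 + 3·0 = 1
a_94 = 1·1 + 1·1 + 3·0 = 2
a_95 = 1·2 + 1·1 + 3·1 = 1
a_96 = 1·1 + 1·2 + 3·1 = 1
a_97 = 1·1 + 1·1 + 3·2 = 3
a_98 = 1·3 + 1·1 + 3·1 = 2
a_99 = 1·2 + 1·3 + 3·1 = 3
a_100 = 1·3 + 1·2 + 3·3 = 4
a_101 = 1·4 + 1·3 + 3·2 = 3
a_102 = 1·3 + 1·4 + 3·3 = 1
a_103 = 1·1 + 1·3 + 3·4 = 1
a_104 = 1·1 + 1·1 + 3·3 = 1
a_105 = 1·1 + 1·1 + 3·1 = 0
a_106 = 1·0 + 1·1 + 3·1 = 4
a_107 = 1·4 + 1·0 + 3·1 = 2
a_108 = 1·2 + 1·4 + 3·0 = 1
a_109 = 1·1 + 1·2 + 3·4 = 0
a_110 = 1·0 + 1·1 + 3·2 = 2
a_111 = 1·2 + 1·0 + 3·1 = 0
a_112 = 1·0 + 1·2 + 3·0 = 2
a_113 = 1·2 + 1·0 + 3·2 = 3
a_114 = 1·3 + 1·2 + 3·0 = 0
a_115 = 1·0 + 1·3 + 3·2 = 4
a_116 = 1·4 + 1·0 + 3·3 = 3
a_117 = 1·3 + 1·4 + 3·0 = 2
a_118 = 1·2 + 1·3 + 3·4 = 2
a_119 = 1·2 + 1·2 + 3·3 = 3
a_120 = 1·3 + 1·2 + 3·2 = 1
a_121 = 1·1 + 1·3 + 3·2 = 0
a_122 = 1·0 + 1·1 + 3·3 = 0
a_123 = 1·0 + 1·0 + 3·1 = 3
a_124 = 1·3 + 1·0 + 3·0 = 3
a_125 = 1·3 + 1·3 + 3·0 = 1
a_126 = 1·1 + 1·3 + 3·3 = 3
a_127 = 1·3 + 1·1 + 3·3 = 3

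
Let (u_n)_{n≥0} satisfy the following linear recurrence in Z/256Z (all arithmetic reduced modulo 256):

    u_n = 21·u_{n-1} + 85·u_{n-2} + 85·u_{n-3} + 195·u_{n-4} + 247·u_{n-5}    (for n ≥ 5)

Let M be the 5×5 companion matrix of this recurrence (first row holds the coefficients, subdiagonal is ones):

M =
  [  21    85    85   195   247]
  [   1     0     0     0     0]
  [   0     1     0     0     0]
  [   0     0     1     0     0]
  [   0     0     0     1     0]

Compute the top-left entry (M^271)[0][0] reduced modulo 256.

51

(M^271)[0][0] is the top entry after applying M 271 times to the unit state (1, 0, 0, 0, 0). Equivalently it is h_{275} for the auxiliary sequence (h_n) obeying the same recurrence with h_4 = 1 and h_i = 0 for 0 ≤ i < 4:
h_5 = 21·1 + 85·0 + 85·0 + 195·0 + 247·0 = 21
h_6 = 21·21 + 85·1 + 85·0 + 195·0 + 247·0 = 14
h_7 = 21·14 + 85·21 + 85·1 + 195·0 + 247·0 = 116
h_8 = 21·116 + 85·14 + 85·21 + 195·1 + 247·0 = 230
h_9 = 21·230 + 85·116 + 85·14 + 195·21 + 247·1 = 254
h_10 = 21·254 + 85·230 + 85·116 + 195·14 + 247·21 = 165
Continuing the recurrence:
  h_11 = 27;  h_12 = 116;  h_13 = 168;  h_14 = 4;  h_15 = 100;  h_16 = 185
  h_17 = 153;  h_18 = 82;  h_19 = 252;  h_20 = 26;  h_21 = 18;  h_22 = 221
  h_23 = 207;  h_24 = 72;  h_25 = 208;  h_26 = 104;  h_27 = 104;  h_28 = 177
  h_29 = 125;  h_30 = 118;  h_31 = 132;  h_32 = 174;  h_33 = 70;  h_34 = 213
  h_35 = 227;  h_36 = 124;  h_37 = 120;  h_38 = 44;  h_39 = 12;  h_40 = 233
  h_41 = 193;  h_42 = 122;  h_43 = 12;  h_44 = 162;  h_45 = 154;  h_46 = 141
  h_47 = 87;  h_48 = 16;  h_49 = 160;  h_50 = 80;  h_51 = 80;  h_52 = 97
  h_53 = 101;  h_54 = 94;  h_55 = 148;  h_56 = 246;  h_57 = 14;  h_58 = 5
  h_59 = 43;  h_60 = 4;  h_61 = 72;  h_62 = 212;  h_63 = 52;  h_64 = 25
  h_65 = 105;  h_66 = 34;  h_67 = 28;  h_68 = 170;  h_69 = 162;  h_70 = 61
  h_71 = 95;  h_72 = 88;  h_73 = 112;  h_74 = 184;  h_75 = 184;  h_76 = 17
  h_77 = 205;  h_78 = 198;  h_79 = 164;  h_80 = 190;  h_81 = 86;  h_82 = 53
  h_83 = 243;  h_84 = 12;  h_85 = 24;  h_86 = 252;  h_87 = 220;  h_88 = 73
  h_89 = 145;  h_90 = 74;  h_91 = 44;  h_92 = 50;  h_93 = 42;  h_94 = 237
  h_95 = 231;  h_96 = 32;  h_97 = 64;  h_98 = 160;  h_99 = 160;  h_100 = 193
  h_101 = 181;  h_102 = 174;  h_103 = 180;  h_104 = 6;  h_105 = 30;  h_106 = 101
  h_107 = 59;  h_108 = 148;  h_109 = 232;  h_110 = 164;  h_111 = 4;  h_112 = 121
  h_113 = 57;  h_114 = 242;  h_115 = 60;  h_116 = 58;  h_117 = 50;  h_118 = 157
  h_119 = 239;  h_120 = 104;  h_121 = 16;  h_122 = 8;  h_123 = 8;  h_124 = 113
  h_125 = 29;  h_126 = 22;  h_127 = 196;  h_128 = 206;  h_129 = 102;  h_130 = 149
  h_131 = 3;  h_132 = 156;  h_133 = 184;  h_134 = 204;  h_135 = 172;  h_136 = 169
  h_137 = 97;  h_138 = 26;  h_139 = 76;  h_140 = 194;  h_141 = 186;  h_142 = 77
  h_143 = 119;  h_144 = 48;  h_145 = 224;  h_146 = 240;  h_147 = 240;  h_148 = 33
  h_149 = 5;  h_150 = 254;  h_151 = 212;  h_152 = 22;  h_153 = 46;  h_154 = 197
  h_155 = 75;  h_156 = 36;  h_157 = 136;  h_158 = 116;  h_159 = 212;  h_160 = 217
  h_161 = 9;  h_162 = 194;  h_163 = 92;  h_164 = 202;  h_165 = 194;  h_166 = 253
  h_167 = 127;  h_168 = 120;  h_169 = 176;  h_170 = 88;  h_171 = 88;  h_172 = 209
  h_173 = 109;  h_174 = 102;  h_175 = 228;  h_176 = 222;  h_177 = 118;  h_178 = 245
  h_179 = 19;  h_180 = 44;  h_181 = 88;  h_182 = 156;  h_183 = 124;  h_184 = 9
  h_185 = 49;  h_186 = 234;  h_187 = 108;  h_188 = 82;  h_189 = 74;  h_190 = 173
  h_191 = 7;  h_192 = 64;  h_193 = 128;  h_194 = 64;  h_195 = 64;  h_196 = 129
  h_197 = 85;  h_198 = 78;  h_199 = 244;  h_200 = 38;  h_201 = 62;  h_202 = 37
  h_203 = 91;  h_204 = 180;  h_205 = 40;  h_206 = 68;  h_207 = 164;  h_208 = 57
  h_209 = 217;  h_210 = 146;  h_211 = 124;  h_212 = 90;  h_213 = 82;  h_214 = 93
  h_215 = 15;  h_216 = 136;  h_217 = 80;  h_218 = 168;  h_219 = 168;  h_220 = 49
  h_221 = 189;  h_222 = 182;  h_223 = 4;  h_224 = 238;  h_225 = 134;  h_226 = 85
  h_227 = 35;  h_228 = 188;  h_229 = 248;  h_230 = 108;  h_231 = 76;  h_232 = 105
  h_233 = 1;  h_234 = 186;  h_235 = 140;  h_236 = 226;  h_237 = 218;  h_238 = 13
  h_239 = 151;  h_240 = 80;  h_241 = 32;  h_242 = 144;  h_243 = 144;  h_244 = 225
  h_245 = 165;  h_246 = 158;  h_247 = 20;  h_248 = 54;  h_249 = 78;  h_250 = 133
  h_251 = 107;  h_252 = 68;  h_253 = 200;  h_254 = 20;  h_255 = 116;  h_256 = 153
  h_257 = 169;  h_258 = 98;  h_259 = 156;  h_260 = 234;  h_261 = 226;  h_262 = 189
  h_263 = 159;  h_264 = 152;  h_265 = 240;  h_266 = 248;  h_267 = 248;  h_268 = 145
  h_269 = 13;  h_270 = 6;  h_271 = 36;  h_272 = 254;  h_273 = 150
h_274 = 21·150 + 85·254 + 85·36 + 195·6 + 247·13 = 181
h_275 = 21·181 + 85·150 + 85·254 + 195·36 + 247·6 = 51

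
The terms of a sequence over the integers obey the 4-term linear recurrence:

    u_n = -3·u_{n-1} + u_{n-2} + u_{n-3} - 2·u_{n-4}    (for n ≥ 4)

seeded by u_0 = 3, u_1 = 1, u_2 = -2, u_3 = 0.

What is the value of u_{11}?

u_4 = -3·0 + 1·-2 + 1·1 + -2·3 = -7
u_5 = -3·-7 + 1·0 + 1·-2 + -2·1 = 17
u_6 = -3·17 + 1·-7 + 1·0 + -2·-2 = -54
u_7 = -3·-54 + 1·17 + 1·-7 + -2·0 = 172
u_8 = -3·172 + 1·-54 + 1·17 + -2·-7 = -539
u_9 = -3·-539 + 1·172 + 1·-54 + -2·17 = 1701
u_10 = -3·1701 + 1·-539 + 1·172 + -2·-54 = -5362
u_11 = -3·-5362 + 1·1701 + 1·-539 + -2·172 = 16904

16904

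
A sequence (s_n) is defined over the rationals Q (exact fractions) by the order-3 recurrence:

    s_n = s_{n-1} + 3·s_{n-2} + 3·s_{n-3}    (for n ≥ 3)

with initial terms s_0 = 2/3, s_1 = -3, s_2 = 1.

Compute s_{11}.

-9162

s_3 = 1·1 + 3·-3 + 3·2/3 = -6
s_4 = 1·-6 + 3·1 + 3·-3 = -12
s_5 = 1·-12 + 3·-6 + 3·1 = -27
s_6 = 1·-27 + 3·-12 + 3·-6 = -81
s_7 = 1·-81 + 3·-27 + 3·-12 = -198
s_8 = 1·-198 + 3·-81 + 3·-27 = -522
s_9 = 1·-522 + 3·-198 + 3·-81 = -1359
s_10 = 1·-1359 + 3·-522 + 3·-198 = -3519
s_11 = 1·-3519 + 3·-1359 + 3·-522 = -9162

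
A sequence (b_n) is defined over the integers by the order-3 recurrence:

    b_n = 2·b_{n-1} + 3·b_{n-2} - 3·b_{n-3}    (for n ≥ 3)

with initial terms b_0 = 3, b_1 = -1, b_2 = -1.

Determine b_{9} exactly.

-4781

b_3 = 2·-1 + 3·-1 + -3·3 = -14
b_4 = 2·-14 + 3·-1 + -3·-1 = -28
b_5 = 2·-28 + 3·-14 + -3·-1 = -95
b_6 = 2·-95 + 3·-28 + -3·-14 = -232
b_7 = 2·-232 + 3·-95 + -3·-28 = -665
b_8 = 2·-665 + 3·-232 + -3·-95 = -1741
b_9 = 2·-1741 + 3·-665 + -3·-232 = -4781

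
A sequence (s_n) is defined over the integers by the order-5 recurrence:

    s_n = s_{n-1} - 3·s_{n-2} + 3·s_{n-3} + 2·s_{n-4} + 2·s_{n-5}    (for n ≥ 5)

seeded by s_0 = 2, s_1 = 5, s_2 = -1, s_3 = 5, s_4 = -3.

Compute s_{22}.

s_5 = 1·-3 + -3·5 + 3·-1 + 2·5 + 2·2 = -7
s_6 = 1·-7 + -3·-3 + 3·5 + 2·-1 + 2·5 = 25
s_7 = 1·25 + -3·-7 + 3·-3 + 2·5 + 2·-1 = 45
s_8 = 1·45 + -3·25 + 3·-7 + 2·-3 + 2·5 = -47
s_9 = 1·-47 + -3·45 + 3·25 + 2·-7 + 2·-3 = -127
s_10 = 1·-127 + -3·-47 + 3·45 + 2·25 + 2·-7 = 185
s_11 = 1·185 + -3·-127 + 3·-47 + 2·45 + 2·25 = 565
s_12 = 1·565 + -3·185 + 3·-127 + 2·-47 + 2·45 = -375
s_13 = 1·-375 + -3·565 + 3·185 + 2·-127 + 2·-47 = -1863
s_14 = 1·-1863 + -3·-375 + 3·565 + 2·185 + 2·-127 = 1073
s_15 = 1·1073 + -3·-1863 + 3·-375 + 2·565 + 2·185 = 7037
s_16 = 1·7037 + -3·1073 + 3·-1863 + 2·-375 + 2·565 = -1391
s_17 = 1·-1391 + -3·7037 + 3·1073 + 2·-1863 + 2·-375 = -23759
s_18 = 1·-23759 + -3·-1391 + 3·7037 + 2·1073 + 2·-1863 = -55
s_19 = 1·-55 + -3·-23759 + 3·-1391 + 2·7037 + 2·1073 = 83269
s_20 = 1·83269 + -3·-55 + 3·-23759 + 2·-1391 + 2·7037 = 23449
s_21 = 1·23449 + -3·83269 + 3·-55 + 2·-23759 + 2·-1391 = -276823
s_22 = 1·-276823 + -3·23449 + 3·83269 + 2·-55 + 2·-23759 = -144991

-144991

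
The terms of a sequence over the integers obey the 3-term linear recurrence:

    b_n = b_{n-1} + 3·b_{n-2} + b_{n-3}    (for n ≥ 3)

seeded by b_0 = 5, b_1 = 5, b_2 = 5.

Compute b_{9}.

b_3 = 1·5 + 3·5 + 1·5 = 25
b_4 = 1·25 + 3·5 + 1·5 = 45
b_5 = 1·45 + 3·25 + 1·5 = 125
b_6 = 1·125 + 3·45 + 1·25 = 285
b_7 = 1·285 + 3·125 + 1·45 = 705
b_8 = 1·705 + 3·285 + 1·125 = 1685
b_9 = 1·1685 + 3·705 + 1·285 = 4085

4085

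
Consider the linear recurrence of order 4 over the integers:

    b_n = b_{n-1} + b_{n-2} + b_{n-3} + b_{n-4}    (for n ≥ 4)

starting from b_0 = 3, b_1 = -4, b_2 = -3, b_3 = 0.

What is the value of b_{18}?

b_4 = 1·0 + 1·-3 + 1·-4 + 1·3 = -4
b_5 = 1·-4 + 1·0 + 1·-3 + 1·-4 = -11
b_6 = 1·-11 + 1·-4 + 1·0 + 1·-3 = -18
b_7 = 1·-18 + 1·-11 + 1·-4 + 1·0 = -33
b_8 = 1·-33 + 1·-18 + 1·-11 + 1·-4 = -66
b_9 = 1·-66 + 1·-33 + 1·-18 + 1·-11 = -128
b_10 = 1·-128 + 1·-66 + 1·-33 + 1·-18 = -245
b_11 = 1·-245 + 1·-128 + 1·-66 + 1·-33 = -472
b_12 = 1·-472 + 1·-245 + 1·-128 + 1·-66 = -911
b_13 = 1·-911 + 1·-472 + 1·-245 + 1·-128 = -1756
b_14 = 1·-1756 + 1·-911 + 1·-472 + 1·-245 = -3384
b_15 = 1·-3384 + 1·-1756 + 1·-911 + 1·-472 = -6523
b_16 = 1·-6523 + 1·-3384 + 1·-1756 + 1·-911 = -12574
b_17 = 1·-12574 + 1·-6523 + 1·-3384 + 1·-1756 = -24237
b_18 = 1·-24237 + 1·-12574 + 1·-6523 + 1·-3384 = -46718

-46718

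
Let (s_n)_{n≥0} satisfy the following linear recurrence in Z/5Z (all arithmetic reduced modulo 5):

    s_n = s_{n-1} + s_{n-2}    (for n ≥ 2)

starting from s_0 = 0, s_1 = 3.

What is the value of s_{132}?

s_2 = 1·3 + 1·0 = 3
s_3 = 1·3 + 1·3 = 1
s_4 = 1·1 + 1·3 = 4
s_5 = 1·4 + 1·1 = 0
s_6 = 1·0 + 1·4 = 4
s_7 = 1·4 + 1·0 = 4
s_8 = 1·4 + 1·4 = 3
s_9 = 1·3 + 1·4 = 2
s_10 = 1·2 + 1·3 = 0
s_11 = 1·0 + 1·2 = 2
s_12 = 1·2 + 1·0 = 2
s_13 = 1·2 + 1·2 = 4
s_14 = 1·4 + 1·2 = 1
s_15 = 1·1 + 1·4 = 0
s_16 = 1·0 + 1·1 = 1
s_17 = 1·1 + 1·0 = 1
s_18 = 1·1 + 1·1 = 2
s_19 = 1·2 + 1·1 = 3
s_20 = 1·3 + 1·2 = 0
s_21 = 1·0 + 1·3 = 3
(s_20, s_21) = (0, 3) = (s_0, s_1), so the sequence has period 20.
132 ≡ 12 (mod 20), hence s_132 = s_12 = 2.

2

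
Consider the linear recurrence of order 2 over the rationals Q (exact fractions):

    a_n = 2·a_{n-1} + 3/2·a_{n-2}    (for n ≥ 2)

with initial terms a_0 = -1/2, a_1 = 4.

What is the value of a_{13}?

a_2 = 2·4 + 3/2·-1/2 = 29/4
a_3 = 2·29/4 + 3/2·4 = 41/2
a_4 = 2·41/2 + 3/2·29/4 = 415/8
a_5 = 2·415/8 + 3/2·41/2 = 269/2
a_6 = 2·269/2 + 3/2·415/8 = 5549/16
a_7 = 2·5549/16 + 3/2·269/2 = 7163/8
a_8 = 2·7163/8 + 3/2·5549/16 = 73951/32
a_9 = 2·73951/32 + 3/2·7163/8 = 5965
a_10 = 2·5965 + 3/2·73951/32 = 985373/64
a_11 = 2·985373/64 + 3/2·5965 = 1271693/32
a_12 = 2·1271693/32 + 3/2·985373/64 = 13129663/128
a_13 = 2·13129663/128 + 3/2·1271693/32 = 8472371/32

8472371/32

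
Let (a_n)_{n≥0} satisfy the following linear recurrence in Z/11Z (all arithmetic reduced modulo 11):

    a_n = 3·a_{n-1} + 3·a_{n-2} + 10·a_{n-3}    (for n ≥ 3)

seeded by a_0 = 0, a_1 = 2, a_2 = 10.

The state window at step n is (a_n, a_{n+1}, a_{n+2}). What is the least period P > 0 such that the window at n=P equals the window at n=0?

n=0: window = (0, 2, 10)
n=1: window = (2, 10, 3)
n=2: window = (10, 3, 4)
n=3: window = (3, 4, 0)
n=4: window = (4, 0, 9)
n=5: window = (0, 9, 1)
n=6: window = (9, 1, 8)
n=7: window = (1, 8, 7)
n=8: window = (8, 7, 0)
n=9: window = (7, 0, 2)
n=10: window = (0, 2, 10)
window at n=10 equals window at n=0 → period = 10

10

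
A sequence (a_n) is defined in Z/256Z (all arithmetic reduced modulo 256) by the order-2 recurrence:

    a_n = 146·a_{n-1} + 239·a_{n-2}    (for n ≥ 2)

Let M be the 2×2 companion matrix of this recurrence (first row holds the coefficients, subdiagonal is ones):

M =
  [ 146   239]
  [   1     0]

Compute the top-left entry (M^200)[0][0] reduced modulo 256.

(M^200)[0][0] is the top entry after applying M 200 times to the unit state (1, 0). Equivalently it is h_{201} for the auxiliary sequence (h_n) obeying the same recurrence with h_1 = 1 and h_i = 0 for 0 ≤ i < 1:
h_2 = 146·1 + 239·0 = 146
h_3 = 146·146 + 239·1 = 51
h_4 = 146·51 + 239·146 = 100
h_5 = 146·100 + 239·51 = 165
h_6 = 146·165 + 239·100 = 118
h_7 = 146·118 + 239·165 = 87
Continuing the recurrence:
  h_8 = 200;  h_9 = 73;  h_10 = 90;  h_11 = 123;  h_12 = 44;  h_13 = 237
  h_14 = 62;  h_15 = 159;  h_16 = 144;  h_17 = 145;  h_18 = 34;  h_19 = 195
  h_20 = 244;  h_21 = 53;  h_22 = 6;  h_23 = 231;  h_24 = 88;  h_25 = 217
  h_26 = 234;  h_27 = 11;  h_28 = 188;  h_29 = 125;  h_30 = 206;  h_31 = 47
  h_32 = 32;  h_33 = 33;  h_34 = 178;  h_35 = 83;  h_36 = 132;  h_37 = 197
  h_38 = 150;  h_39 = 119;  h_40 = 232;  h_41 = 105;  h_42 = 122;  h_43 = 155
  h_44 = 76;  h_45 = 13;  h_46 = 94;  h_47 = 191;  h_48 = 176;  h_49 = 177
  h_50 = 66;  h_51 = 227;  h_52 = 20;  h_53 = 85;  h_54 = 38;  h_55 = 7
  h_56 = 120;  h_57 = 249;  h_58 = 10;  h_59 = 43;  h_60 = 220;  h_61 = 157
  h_62 = 238;  h_63 = 79;  h_64 = 64;  h_65 = 65;  h_66 = 210;  h_67 = 115
  h_68 = 164;  h_69 = 229;  h_70 = 182;  h_71 = 151;  h_72 = 8;  h_73 = 137
  h_74 = 154;  h_75 = 187;  h_76 = 108;  h_77 = 45;  h_78 = 126;  h_79 = 223
  h_80 = 208;  h_81 = 209;  h_82 = 98;  h_83 = 3;  h_84 = 52;  h_85 = 117
  h_86 = 70;  h_87 = 39;  h_88 = 152;  h_89 = 25;  h_90 = 42;  h_91 = 75
  h_92 = 252;  h_93 = 189;  h_94 = 14;  h_95 = 111;  h_96 = 96;  h_97 = 97
  h_98 = 242;  h_99 = 147;  h_100 = 196;  h_101 = 5;  h_102 = 214;  h_103 = 183
  h_104 = 40;  h_105 = 169;  h_106 = 186;  h_107 = 219;  h_108 = 140;  h_109 = 77
  h_110 = 158;  h_111 = 255;  h_112 = 240;  h_113 = 241;  h_114 = 130;  h_115 = 35
  h_116 = 84;  h_117 = 149;  h_118 = 102;  h_119 = 71;  h_120 = 184;  h_121 = 57
  h_122 = 74;  h_123 = 107;  h_124 = 28;  h_125 = 221;  h_126 = 46;  h_127 = 143
  h_128 = 128;  h_129 = 129;  h_130 = 18;  h_131 = 179;  h_132 = 228;  h_133 = 37
  h_134 = 246;  h_135 = 215;  h_136 = 72;  h_137 = 201;  h_138 = 218;  h_139 = 251
  h_140 = 172;  h_141 = 109;  h_142 = 190;  h_143 = 31;  h_144 = 16;  h_145 = 17
  h_146 = 162;  h_147 = 67;  h_148 = 116;  h_149 = 181;  h_150 = 134;  h_151 = 103
  h_152 = 216;  h_153 = 89;  h_154 = 106;  h_155 = 139;  h_156 = 60;  h_157 = 253
  h_158 = 78;  h_159 = 175;  h_160 = 160;  h_161 = 161;  h_162 = 50;  h_163 = 211
  h_164 = 4;  h_165 = 69;  h_166 = 22;  h_167 = 247;  h_168 = 104;  h_169 = 233
  h_170 = 250;  h_171 = 27;  h_172 = 204;  h_173 = 141;  h_174 = 222;  h_175 = 63
  h_176 = 48;  h_177 = 49;  h_178 = 194;  h_179 = 99;  h_180 = 148;  h_181 = 213
  h_182 = 166;  h_183 = 135;  h_184 = 248;  h_185 = 121;  h_186 = 138;  h_187 = 171
  h_188 = 92;  h_189 = 29;  h_190 = 110;  h_191 = 207;  h_192 = 192;  h_193 = 193
  h_194 = 82;  h_195 = 243;  h_196 = 36;  h_197 = 101;  h_198 = 54;  h_199 = 23
h_200 = 146·23 + 239·54 = 136
h_201 = 146·136 + 239·23 = 9

9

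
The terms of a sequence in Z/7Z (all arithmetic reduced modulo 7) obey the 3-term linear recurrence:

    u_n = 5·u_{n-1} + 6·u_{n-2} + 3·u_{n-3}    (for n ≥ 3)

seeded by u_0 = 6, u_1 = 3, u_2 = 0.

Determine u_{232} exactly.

0

u_3 = 5·0 + 6·3 + 3·6 = 1
u_4 = 5·1 + 6·0 + 3·3 = 0
u_5 = 5·0 + 6·1 + 3·0 = 6
u_6 = 5·6 + 6·0 + 3·1 = 5
u_7 = 5·5 + 6·6 + 3·0 = 5
u_8 = 5·5 + 6·5 + 3·6 = 3
Continuing the recurrence:
  u_9 = 4;  u_10 = 4;  u_11 = 4;  u_12 = 0;  u_13 = 1;  u_14 = 3
  u_15 = 0;  u_16 = 0;  u_17 = 2;  u_18 = 3;  u_19 = 6;  u_20 = 5
  u_21 = 0;  u_22 = 6;  u_23 = 3;  u_24 = 2;  u_25 = 4;  u_26 = 6
  u_27 = 4;  u_28 = 5;  u_29 = 4;  u_30 = 6;  u_31 = 6;  u_32 = 1
  u_33 = 3;  u_34 = 4;  u_35 = 6;  u_36 = 0;  u_37 = 6;  u_38 = 6
  u_39 = 3;  u_40 = 6;  u_41 = 3;  u_42 = 4;  u_43 = 0;  u_44 = 5
  u_45 = 2;  u_46 = 5;  u_47 = 3;  u_48 = 2;  u_49 = 1;  u_50 = 5
  u_51 = 2;  u_52 = 1;  u_53 = 4;  u_54 = 4;  u_55 = 5;  u_56 = 5
  u_57 = 4;  u_58 = 2;  u_59 = 0;  u_60 = 3;  u_61 = 0;  u_62 = 4
  u_63 = 1;  u_64 = 1;  u_65 = 2;  u_66 = 5;  u_67 = 5;  u_68 = 5
  u_69 = 0;  u_70 = 3;  u_71 = 2;  u_72 = 0;  u_73 = 0;  u_74 = 6
  u_75 = 2;  u_76 = 4;  u_77 = 1;  u_78 = 0;  u_79 = 4;  u_80 = 2
  u_81 = 6;  u_82 = 5;  u_83 = 4;  u_84 = 5;  u_85 = 1;  u_86 = 5
  u_87 = 4;  u_88 = 4;  u_89 = 3;  u_90 = 2;  u_91 = 5;  u_92 = 4
  u_93 = 0;  u_94 = 4;  u_95 = 4;  u_96 = 2;  u_97 = 4;  u_98 = 2
  u_99 = 5;  u_100 = 0;  u_101 = 1;  u_102 = 6;  u_103 = 1;  u_104 = 2
  u_105 = 6;  u_106 = 3;  u_107 = 1;  u_108 = 6;  u_109 = 3;  u_110 = 5
  u_111 = 5;  u_112 = 1;  u_113 = 1;  u_114 = 5;  u_115 = 6;  u_116 = 0
  u_117 = 2;  u_118 = 0;  u_119 = 5;  u_120 = 3;  u_121 = 3;  u_122 = 6
  u_123 = 1;  u_124 = 1;  u_125 = 1;  u_126 = 0;  u_127 = 2;  u_128 = 6
  u_129 = 0;  u_130 = 0;  u_131 = 4;  u_132 = 6;  u_133 = 5;  u_134 = 3
  u_135 = 0;  u_136 = 5;  u_137 = 6;  u_138 = 4;  u_139 = 1;  u_140 = 5
  u_141 = 1;  u_142 = 3;  u_143 = 1;  u_144 = 5;  u_145 = 5;  u_146 = 2
  u_147 = 6;  u_148 = 1;  u_149 = 5;  u_150 = 0;  u_151 = 5;  u_152 = 5
  u_153 = 6;  u_154 = 5;  u_155 = 6;  u_156 = 1;  u_157 = 0;  u_158 = 3
  u_159 = 4;  u_160 = 3;  u_161 = 6;  u_162 = 4;  u_163 = 2;  u_164 = 3
  u_165 = 4;  u_166 = 2;  u_167 = 1;  u_168 = 1;  u_169 = 3;  u_170 = 3
  u_171 = 1;  u_172 = 4;  u_173 = 0;  u_174 = 6;  u_175 = 0;  u_176 = 1
  u_177 = 2;  u_178 = 2;  u_179 = 4;  u_180 = 3;  u_181 = 3;  u_182 = 3
  u_183 = 0;  u_184 = 6;  u_185 = 4;  u_186 = 0;  u_187 = 0;  u_188 = 5
  u_189 = 4;  u_190 = 1;  u_191 = 2;  u_192 = 0;  u_193 = 1;  u_194 = 4
  u_195 = 5;  u_196 = 3;  u_197 = 1;  u_198 = 3;  u_199 = 2;  u_200 = 3
  u_201 = 1;  u_202 = 1;  u_203 = 6;  u_204 = 4;  u_205 = 3;  u_206 = 1
  u_207 = 0;  u_208 = 1;  u_209 = 1;  u_210 = 4;  u_211 = 1;  u_212 = 4
  u_213 = 3;  u_214 = 0;  u_215 = 2;  u_216 = 5;  u_217 = 2;  u_218 = 4
  u_219 = 5;  u_220 = 6;  u_221 = 2;  u_222 = 5;  u_223 = 6;  u_224 = 3
  u_225 = 3;  u_226 = 2;  u_227 = 2;  u_228 = 3;  u_229 = 5;  u_230 = 0
u_231 = 5·0 + 6·5 + 3·3 = 4
u_232 = 5·4 + 6·0 + 3·5 = 0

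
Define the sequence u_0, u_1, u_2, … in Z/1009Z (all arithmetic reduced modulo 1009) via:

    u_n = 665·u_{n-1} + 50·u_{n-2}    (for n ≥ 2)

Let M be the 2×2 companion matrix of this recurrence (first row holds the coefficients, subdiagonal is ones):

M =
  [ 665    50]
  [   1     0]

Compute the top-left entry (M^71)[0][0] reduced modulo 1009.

(M^71)[0][0] is the top entry after applying M 71 times to the unit state (1, 0). Equivalently it is h_{72} for the auxiliary sequence (h_n) obeying the same recurrence with h_1 = 1 and h_i = 0 for 0 ≤ i < 1:
h_2 = 665·1 + 50·0 = 665
h_3 = 665·665 + 50·1 = 333
h_4 = 665·333 + 50·665 = 427
h_5 = 665·427 + 50·333 = 932
h_6 = 665·932 + 50·427 = 415
h_7 = 665·415 + 50·932 = 704
h_8 = 665·704 + 50·415 = 554
h_9 = 665·554 + 50·704 = 10
h_10 = 665·10 + 50·554 = 44
h_11 = 665·44 + 50·10 = 499
h_12 = 665·499 + 50·44 = 56
h_13 = 665·56 + 50·499 = 641
h_14 = 665·641 + 50·56 = 240
h_15 = 665·240 + 50·641 = 949
h_16 = 665·949 + 50·240 = 352
h_17 = 665·352 + 50·949 = 19
h_18 = 665·19 + 50·352 = 974
h_19 = 665·974 + 50·19 = 882
h_20 = 665·882 + 50·974 = 569
h_21 = 665·569 + 50·882 = 723
h_22 = 665·723 + 50·569 = 709
h_23 = 665·709 + 50·723 = 108
h_24 = 665·108 + 50·709 = 316
h_25 = 665·316 + 50·108 = 623
h_26 = 665·623 + 50·316 = 261
h_27 = 665·261 + 50·623 = 897
h_28 = 665·897 + 50·261 = 119
h_29 = 665·119 + 50·897 = 887
h_30 = 665·887 + 50·119 = 495
h_31 = 665·495 + 50·887 = 195
h_32 = 665·195 + 50·495 = 48
h_33 = 665·48 + 50·195 = 301
h_34 = 665·301 + 50·48 = 765
h_35 = 665·765 + 50·301 = 104
h_36 = 665·104 + 50·765 = 456
h_37 = 665·456 + 50·104 = 695
h_38 = 665·695 + 50·456 = 655
h_39 = 665·655 + 50·695 = 131
h_40 = 665·131 + 50·655 = 803
h_41 = 665·803 + 50·131 = 730
h_42 = 665·730 + 50·803 = 920
h_43 = 665·920 + 50·730 = 522
h_44 = 665·522 + 50·920 = 629
h_45 = 665·629 + 50·522 = 425
h_46 = 665·425 + 50·629 = 276
h_47 = 665·276 + 50·425 = 972
h_48 = 665·972 + 50·276 = 294
h_49 = 665·294 + 50·972 = 941
h_50 = 665·941 + 50·294 = 759
h_51 = 665·759 + 50·941 = 871
h_52 = 665·871 + 50·759 = 666
h_53 = 665·666 + 50·871 = 102
h_54 = 665·102 + 50·666 = 230
h_55 = 665·230 + 50·102 = 646
h_56 = 665·646 + 50·230 = 157
h_57 = 665·157 + 50·646 = 490
h_58 = 665·490 + 50·157 = 730
h_59 = 665·730 + 50·490 = 405
h_60 = 665·405 + 50·730 = 98
h_61 = 665·98 + 50·405 = 664
h_62 = 665·664 + 50·98 = 482
h_63 = 665·482 + 50·664 = 580
h_64 = 665·580 + 50·482 = 146
h_65 = 665·146 + 50·580 = 974
h_66 = 665·974 + 50·146 = 169
h_67 = 665·169 + 50·974 = 654
h_68 = 665·654 + 50·169 = 409
h_69 = 665·409 + 50·654 = 976
h_70 = 665·976 + 50·409 = 523
h_71 = 665·523 + 50·976 = 58
h_72 = 665·58 + 50·523 = 144

144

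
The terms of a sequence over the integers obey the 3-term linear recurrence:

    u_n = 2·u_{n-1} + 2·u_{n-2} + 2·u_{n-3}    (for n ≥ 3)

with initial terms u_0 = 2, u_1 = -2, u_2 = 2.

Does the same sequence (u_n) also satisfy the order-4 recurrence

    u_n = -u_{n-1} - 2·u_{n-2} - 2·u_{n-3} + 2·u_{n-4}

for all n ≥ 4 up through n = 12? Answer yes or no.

Terms u_0..u_12: 2, -2, 2, 4, 8, 28, 80, 232, 680, 1984, 5792, 16912, 49376
n=4: candidate gives 0, actual u_4 = 8 ✗

no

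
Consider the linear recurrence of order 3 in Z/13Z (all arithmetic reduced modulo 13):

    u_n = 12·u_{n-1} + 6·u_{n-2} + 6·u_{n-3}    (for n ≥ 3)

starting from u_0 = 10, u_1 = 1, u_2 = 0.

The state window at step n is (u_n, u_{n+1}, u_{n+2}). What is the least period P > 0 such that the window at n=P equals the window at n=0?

24

n=0: window = (10, 1, 0)
n=1: window = (1, 0, 1)
n=2: window = (0, 1, 5)
n=3: window = (1, 5, 1)
n=4: window = (5, 1, 9)
n=5: window = (1, 9, 1)
n=6: window = (9, 1, 7)
n=7: window = (1, 7, 1)
n=8: window = (7, 1, 8)
n=9: window = (1, 8, 1)
n=10: window = (8, 1, 1)
n=11: window = (1, 1, 1)
n=12: window = (1, 1, 11)
n=13: window = (1, 11, 1)
n=14: window = (11, 1, 6)
n=15: window = (1, 6, 1)
n=16: window = (6, 1, 2)
n=17: window = (1, 2, 1)
n=18: window = (2, 1, 4)
n=19: window = (1, 4, 1)
n=20: window = (4, 1, 3)
n=21: window = (1, 3, 1)
n=22: window = (3, 1, 10)
n=23: window = (1, 10, 1)
n=24: window = (10, 1, 0)
window at n=24 equals window at n=0 → period = 24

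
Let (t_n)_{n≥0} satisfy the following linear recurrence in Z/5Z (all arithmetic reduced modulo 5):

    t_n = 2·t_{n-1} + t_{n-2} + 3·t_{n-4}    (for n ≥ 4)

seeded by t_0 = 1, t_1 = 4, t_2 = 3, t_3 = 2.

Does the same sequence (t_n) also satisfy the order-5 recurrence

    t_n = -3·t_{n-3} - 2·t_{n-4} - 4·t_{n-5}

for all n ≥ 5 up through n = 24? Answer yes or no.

yes

Terms t_0..t_24: 1, 4, 3, 2, 0, 4, 2, 4, 0, 1, 3, 4, 1, 4, 3, 2, 0, 4, 2, 4, 0, 1, 3, 4, 1
n=5: candidate gives 4, actual t_5 = 4 ✓
n=6: candidate gives 2, actual t_6 = 2 ✓
n=7: candidate gives 4, actual t_7 = 4 ✓
n=8: candidate gives 0, actual t_8 = 0 ✓
n=9: candidate gives 1, actual t_9 = 1 ✓
n=10: candidate gives 3, actual t_10 = 3 ✓
n=11: candidate gives 4, actual t_11 = 4 ✓
n=12: candidate gives 1, actual t_12 = 1 ✓
n=13: candidate gives 4, actual t_13 = 4 ✓
n=14: candidate gives 3, actual t_14 = 3 ✓
n=15: candidate gives 2, actual t_15 = 2 ✓
n=16: candidate gives 0, actual t_16 = 0 ✓
n=17: candidate gives 4, actual t_17 = 4 ✓
n=18: candidate gives 2, actual t_18 = 2 ✓
n=19: candidate gives 4, actual t_19 = 4 ✓
n=20: candidate gives 0, actual t_20 = 0 ✓
n=21: candidate gives 1, actual t_21 = 1 ✓
n=22: candidate gives 3, actual t_22 = 3 ✓
n=23: candidate gives 4, actual t_23 = 4 ✓
n=24: candidate gives 1, actual t_24 = 1 ✓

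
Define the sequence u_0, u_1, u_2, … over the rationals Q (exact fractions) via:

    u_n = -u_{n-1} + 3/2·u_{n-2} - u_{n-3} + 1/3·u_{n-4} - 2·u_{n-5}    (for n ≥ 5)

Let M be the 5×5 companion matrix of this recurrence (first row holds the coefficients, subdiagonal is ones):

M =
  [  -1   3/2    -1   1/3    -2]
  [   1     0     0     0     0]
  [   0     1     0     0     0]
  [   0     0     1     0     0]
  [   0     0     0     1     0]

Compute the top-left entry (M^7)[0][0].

(M^7)[0][0] is the top entry after applying M 7 times to the unit state (1, 0, 0, 0, 0). Equivalently it is h_{11} for the auxiliary sequence (h_n) obeying the same recurrence with h_4 = 1 and h_i = 0 for 0 ≤ i < 4:
h_5 = -1·1 + 3/2·0 + -1·0 + 1/3·0 + -2·0 = -1
h_6 = -1·-1 + 3/2·1 + -1·0 + 1/3·0 + -2·0 = 5/2
h_7 = -1·5/2 + 3/2·-1 + -1·1 + 1/3·0 + -2·0 = -5
h_8 = -1·-5 + 3/2·5/2 + -1·-1 + 1/3·1 + -2·0 = 121/12
h_9 = -1·121/12 + 3/2·-5 + -1·5/2 + 1/3·-1 + -2·1 = -269/12
h_10 = -1·-269/12 + 3/2·121/12 + -1·-5 + 1/3·5/2 + -2·-1 = 363/8
h_11 = -1·363/8 + 3/2·-269/12 + -1·121/12 + 1/3·-5 + -2·5/2 = -383/4

-383/4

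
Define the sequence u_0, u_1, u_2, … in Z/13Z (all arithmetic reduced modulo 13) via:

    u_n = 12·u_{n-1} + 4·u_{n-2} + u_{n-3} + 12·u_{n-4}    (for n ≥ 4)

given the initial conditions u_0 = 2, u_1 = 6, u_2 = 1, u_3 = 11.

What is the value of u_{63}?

3

u_4 = 12·11 + 4·1 + 1·6 + 12·2 = 10
u_5 = 12·10 + 4·11 + 1·1 + 12·6 = 3
u_6 = 12·3 + 4·10 + 1·11 + 12·1 = 8
u_7 = 12·8 + 4·3 + 1·10 + 12·11 = 3
u_8 = 12·3 + 4·8 + 1·3 + 12·10 = 9
u_9 = 12·9 + 4·3 + 1·8 + 12·3 = 8
u_10 = 12·8 + 4·9 + 1·3 + 12·8 = 10
u_11 = 12·10 + 4·8 + 1·9 + 12·3 = 2
u_12 = 12·2 + 4·10 + 1·8 + 12·9 = 11
u_13 = 12·11 + 4·2 + 1·10 + 12·8 = 12
u_14 = 12·12 + 4·11 + 1·2 + 12·10 = 11
u_15 = 12·11 + 4·12 + 1·11 + 12·2 = 7
u_16 = 12·7 + 4·11 + 1·12 + 12·11 = 12
u_17 = 12·12 + 4·7 + 1·11 + 12·12 = 2
u_18 = 12·2 + 4·12 + 1·7 + 12·11 = 3
u_19 = 12·3 + 4·2 + 1·12 + 12·7 = 10
u_20 = 12·10 + 4·3 + 1·2 + 12·12 = 5
u_21 = 12·5 + 4·10 + 1·3 + 12·2 = 10
u_22 = 12·10 + 4·5 + 1·10 + 12·3 = 4
u_23 = 12·4 + 4·10 + 1·5 + 12·10 = 5
u_24 = 12·5 + 4·4 + 1·10 + 12·5 = 3
u_25 = 12·3 + 4·5 + 1·4 + 12·10 = 11
u_26 = 12·11 + 4·3 + 1·5 + 12·4 = 2
u_27 = 12·2 + 4·11 + 1·3 + 12·5 = 1
u_28 = 12·1 + 4·2 + 1·11 + 12·3 = 2
u_29 = 12·2 + 4·1 + 1·2 + 12·11 = 6
u_30 = 12·6 + 4·2 + 1·1 + 12·2 = 1
u_31 = 12·1 + 4·6 + 1·2 + 12·1 = 11
(u_28, u_29, u_30, u_31) = (2, 6, 1, 11) = (u_0, u_1, u_2, u_3), so the sequence has period 28.
63 ≡ 7 (mod 28), hence u_63 = u_7 = 3.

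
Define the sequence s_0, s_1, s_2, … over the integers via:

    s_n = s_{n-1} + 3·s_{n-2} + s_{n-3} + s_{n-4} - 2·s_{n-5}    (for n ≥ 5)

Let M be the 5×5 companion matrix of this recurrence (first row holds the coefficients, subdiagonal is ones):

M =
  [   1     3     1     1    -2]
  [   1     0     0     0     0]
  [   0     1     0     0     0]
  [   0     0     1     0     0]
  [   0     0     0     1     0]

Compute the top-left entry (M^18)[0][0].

4990468

(M^18)[0][0] is the top entry after applying M 18 times to the unit state (1, 0, 0, 0, 0). Equivalently it is h_{22} for the auxiliary sequence (h_n) obeying the same recurrence with h_4 = 1 and h_i = 0 for 0 ≤ i < 4:
h_5 = 1·1 + 3·0 + 1·0 + 1·0 + -2·0 = 1
h_6 = 1·1 + 3·1 + 1·0 + 1·0 + -2·0 = 4
h_7 = 1·4 + 3·1 + 1·1 + 1·0 + -2·0 = 8
h_8 = 1·8 + 3·4 + 1·1 + 1·1 + -2·0 = 22
h_9 = 1·22 + 3·8 + 1·4 + 1·1 + -2·1 = 49
h_10 = 1·49 + 3·22 + 1·8 + 1·4 + -2·1 = 125
h_11 = 1·125 + 3·49 + 1·22 + 1·8 + -2·4 = 294
h_12 = 1·294 + 3·125 + 1·49 + 1·22 + -2·8 = 724
h_13 = 1·724 + 3·294 + 1·125 + 1·49 + -2·22 = 1736
h_14 = 1·1736 + 3·724 + 1·294 + 1·125 + -2·49 = 4229
h_15 = 1·4229 + 3·1736 + 1·724 + 1·294 + -2·125 = 10205
h_16 = 1·10205 + 3·4229 + 1·1736 + 1·724 + -2·294 = 24764
h_17 = 1·24764 + 3·10205 + 1·4229 + 1·1736 + -2·724 = 59896
h_18 = 1·59896 + 3·24764 + 1·10205 + 1·4229 + -2·1736 = 145150
h_19 = 1·145150 + 3·59896 + 1·24764 + 1·10205 + -2·4229 = 351349
h_20 = 1·351349 + 3·145150 + 1·59896 + 1·24764 + -2·10205 = 851049
h_21 = 1·851049 + 3·351349 + 1·145150 + 1·59896 + -2·24764 = 2060614
h_22 = 1·2060614 + 3·851049 + 1·351349 + 1·145150 + -2·59896 = 4990468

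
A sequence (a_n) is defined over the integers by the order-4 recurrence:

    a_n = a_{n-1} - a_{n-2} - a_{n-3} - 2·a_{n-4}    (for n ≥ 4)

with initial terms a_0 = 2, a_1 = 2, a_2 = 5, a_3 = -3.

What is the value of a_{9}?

a_4 = 1·-3 + -1·5 + -1·2 + -2·2 = -14
a_5 = 1·-14 + -1·-3 + -1·5 + -2·2 = -20
a_6 = 1·-20 + -1·-14 + -1·-3 + -2·5 = -13
a_7 = 1·-13 + -1·-20 + -1·-14 + -2·-3 = 27
a_8 = 1·27 + -1·-13 + -1·-20 + -2·-14 = 88
a_9 = 1·88 + -1·27 + -1·-13 + -2·-20 = 114

114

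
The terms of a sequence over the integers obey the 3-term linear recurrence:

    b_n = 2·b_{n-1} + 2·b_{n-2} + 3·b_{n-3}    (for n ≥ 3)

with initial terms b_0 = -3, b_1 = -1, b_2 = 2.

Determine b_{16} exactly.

b_3 = 2·2 + 2·-1 + 3·-3 = -7
b_4 = 2·-7 + 2·2 + 3·-1 = -13
b_5 = 2·-13 + 2·-7 + 3·2 = -34
b_6 = 2·-34 + 2·-13 + 3·-7 = -115
b_7 = 2·-115 + 2·-34 + 3·-13 = -337
b_8 = 2·-337 + 2·-115 + 3·-34 = -1006
b_9 = 2·-1006 + 2·-337 + 3·-115 = -3031
b_10 = 2·-3031 + 2·-1006 + 3·-337 = -9085
b_11 = 2·-9085 + 2·-3031 + 3·-1006 = -27250
b_12 = 2·-27250 + 2·-9085 + 3·-3031 = -81763
b_13 = 2·-81763 + 2·-27250 + 3·-9085 = -245281
b_14 = 2·-245281 + 2·-81763 + 3·-27250 = -735838
b_15 = 2·-735838 + 2·-245281 + 3·-81763 = -2207527
b_16 = 2·-2207527 + 2·-735838 + 3·-245281 = -6622573

-6622573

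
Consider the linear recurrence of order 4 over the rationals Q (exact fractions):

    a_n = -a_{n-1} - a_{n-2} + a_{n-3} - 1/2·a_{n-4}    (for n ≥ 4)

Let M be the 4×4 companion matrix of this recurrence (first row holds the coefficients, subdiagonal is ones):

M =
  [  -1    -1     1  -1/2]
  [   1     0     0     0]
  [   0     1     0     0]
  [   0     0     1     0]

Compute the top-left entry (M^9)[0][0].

9/4

(M^9)[0][0] is the top entry after applying M 9 times to the unit state (1, 0, 0, 0). Equivalently it is h_{12} for the auxiliary sequence (h_n) obeying the same recurrence with h_3 = 1 and h_i = 0 for 0 ≤ i < 3:
h_4 = -1·1 + -1·0 + 1·0 + -1/2·0 = -1
h_5 = -1·-1 + -1·1 + 1·0 + -1/2·0 = 0
h_6 = -1·0 + -1·-1 + 1·1 + -1/2·0 = 2
h_7 = -1·2 + -1·0 + 1·-1 + -1/2·1 = -7/2
h_8 = -1·-7/2 + -1·2 + 1·0 + -1/2·-1 = 2
h_9 = -1·2 + -1·-7/2 + 1·2 + -1/2·0 = 7/2
h_10 = -1·7/2 + -1·2 + 1·-7/2 + -1/2·2 = -10
h_11 = -1·-10 + -1·7/2 + 1·2 + -1/2·-7/2 = 41/4
h_12 = -1·41/4 + -1·-10 + 1·7/2 + -1/2·2 = 9/4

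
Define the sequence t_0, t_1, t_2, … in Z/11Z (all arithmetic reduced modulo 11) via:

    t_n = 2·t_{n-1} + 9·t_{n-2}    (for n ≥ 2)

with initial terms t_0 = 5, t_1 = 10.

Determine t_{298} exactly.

8

t_2 = 2·10 + 9·5 = 10
t_3 = 2·10 + 9·10 = 0
t_4 = 2·0 + 9·10 = 2
t_5 = 2·2 + 9·0 = 4
t_6 = 2·4 + 9·2 = 4
t_7 = 2·4 + 9·4 = 0
t_8 = 2·0 + 9·4 = 3
t_9 = 2·3 + 9·0 = 6
t_10 = 2·6 + 9·3 = 6
t_11 = 2·6 + 9·6 = 0
t_12 = 2·0 + 9·6 = 10
t_13 = 2·10 + 9·0 = 9
t_14 = 2·9 + 9·10 = 9
t_15 = 2·9 + 9·9 = 0
t_16 = 2·0 + 9·9 = 4
t_17 = 2·4 + 9·0 = 8
t_18 = 2·8 + 9·4 = 8
t_19 = 2·8 + 9·8 = 0
t_20 = 2·0 + 9·8 = 6
t_21 = 2·6 + 9·0 = 1
t_22 = 2·1 + 9·6 = 1
t_23 = 2·1 + 9·1 = 0
t_24 = 2·0 + 9·1 = 9
t_25 = 2·9 + 9·0 = 7
t_26 = 2·7 + 9·9 = 7
t_27 = 2·7 + 9·7 = 0
t_28 = 2·0 + 9·7 = 8
t_29 = 2·8 + 9·0 = 5
t_30 = 2·5 + 9·8 = 5
t_31 = 2·5 + 9·5 = 0
t_32 = 2·0 + 9·5 = 1
t_33 = 2·1 + 9·0 = 2
t_34 = 2·2 + 9·1 = 2
t_35 = 2·2 + 9·2 = 0
t_36 = 2·0 + 9·2 = 7
t_37 = 2·7 + 9·0 = 3
t_38 = 2·3 + 9·7 = 3
t_39 = 2·3 + 9·3 = 0
t_40 = 2·0 + 9·3 = 5
t_41 = 2·5 + 9·0 = 10
(t_40, t_41) = (5, 10) = (t_0, t_1), so the sequence has period 40.
298 ≡ 18 (mod 40), hence t_298 = t_18 = 8.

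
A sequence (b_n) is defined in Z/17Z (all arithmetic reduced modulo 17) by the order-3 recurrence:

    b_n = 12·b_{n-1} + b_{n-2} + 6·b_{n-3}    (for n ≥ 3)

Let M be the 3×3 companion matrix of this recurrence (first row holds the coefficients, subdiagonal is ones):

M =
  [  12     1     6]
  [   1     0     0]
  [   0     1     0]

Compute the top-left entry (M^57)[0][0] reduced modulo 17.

13

(M^57)[0][0] is the top entry after applying M 57 times to the unit state (1, 0, 0). Equivalently it is h_{59} for the auxiliary sequence (h_n) obeying the same recurrence with h_2 = 1 and h_i = 0 for 0 ≤ i < 2:
h_3 = 12·1 + 1·0 + 6·0 = 12
h_4 = 12·12 + 1·1 + 6·0 = 9
h_5 = 12·9 + 1·12 + 6·1 = 7
h_6 = 12·7 + 1·9 + 6·12 = 12
h_7 = 12·12 + 1·7 + 6·9 = 1
h_8 = 12·1 + 1·12 + 6·7 = 15
h_9 = 12·15 + 1·1 + 6·12 = 15
h_10 = 12·15 + 1·15 + 6·1 = 14
h_11 = 12·14 + 1·15 + 6·15 = 1
h_12 = 12·1 + 1·14 + 6·15 = 14
h_13 = 12·14 + 1·1 + 6·14 = 15
h_14 = 12·15 + 1·14 + 6·1 = 13
h_15 = 12·13 + 1·15 + 6·14 = 0
h_16 = 12·0 + 1·13 + 6·15 = 1
h_17 = 12·1 + 1·0 + 6·13 = 5
h_18 = 12·5 + 1·1 + 6·0 = 10
h_19 = 12·10 + 1·5 + 6·1 = 12
h_20 = 12·12 + 1·10 + 6·5 = 14
h_21 = 12·14 + 1·12 + 6·10 = 2
h_22 = 12·2 + 1·14 + 6·12 = 8
h_23 = 12·8 + 1·2 + 6·14 = 12
h_24 = 12·12 + 1·8 + 6·2 = 11
h_25 = 12·11 + 1·12 + 6·8 = 5
h_26 = 12·5 + 1·11 + 6·12 = 7
h_27 = 12·7 + 1·5 + 6·11 = 2
h_28 = 12·2 + 1·7 + 6·5 = 10
h_29 = 12·10 + 1·2 + 6·7 = 11
h_30 = 12·11 + 1·10 + 6·2 = 1
h_31 = 12·1 + 1·11 + 6·10 = 15
h_32 = 12·15 + 1·1 + 6·11 = 9
h_33 = 12·9 + 1·15 + 6·1 = 10
h_34 = 12·10 + 1·9 + 6·15 = 15
h_35 = 12·15 + 1·10 + 6·9 = 6
h_36 = 12·6 + 1·15 + 6·10 = 11
h_37 = 12·11 + 1·6 + 6·15 = 7
h_38 = 12·7 + 1·11 + 6·6 = 12
h_39 = 12·12 + 1·7 + 6·11 = 13
h_40 = 12·13 + 1·12 + 6·7 = 6
h_41 = 12·6 + 1·13 + 6·12 = 4
h_42 = 12·4 + 1·6 + 6·13 = 13
h_43 = 12·13 + 1·4 + 6·6 = 9
h_44 = 12·9 + 1·13 + 6·4 = 9
h_45 = 12·9 + 1·9 + 6·13 = 8
h_46 = 12·8 + 1·9 + 6·9 = 6
h_47 = 12·6 + 1·8 + 6·9 = 15
h_48 = 12·15 + 1·6 + 6·8 = 13
h_49 = 12·13 + 1·15 + 6·6 = 3
h_50 = 12·3 + 1·13 + 6·15 = 3
h_51 = 12·3 + 1·3 + 6·13 = 15
h_52 = 12·15 + 1·3 + 6·3 = 14
h_53 = 12·14 + 1·15 + 6·3 = 14
h_54 = 12·14 + 1·14 + 6·15 = 0
h_55 = 12·0 + 1·14 + 6·14 = 13
h_56 = 12·13 + 1·0 + 6·14 = 2
h_57 = 12·2 + 1·13 + 6·0 = 3
h_58 = 12·3 + 1·2 + 6·13 = 14
h_59 = 12·14 + 1·3 + 6·2 = 13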